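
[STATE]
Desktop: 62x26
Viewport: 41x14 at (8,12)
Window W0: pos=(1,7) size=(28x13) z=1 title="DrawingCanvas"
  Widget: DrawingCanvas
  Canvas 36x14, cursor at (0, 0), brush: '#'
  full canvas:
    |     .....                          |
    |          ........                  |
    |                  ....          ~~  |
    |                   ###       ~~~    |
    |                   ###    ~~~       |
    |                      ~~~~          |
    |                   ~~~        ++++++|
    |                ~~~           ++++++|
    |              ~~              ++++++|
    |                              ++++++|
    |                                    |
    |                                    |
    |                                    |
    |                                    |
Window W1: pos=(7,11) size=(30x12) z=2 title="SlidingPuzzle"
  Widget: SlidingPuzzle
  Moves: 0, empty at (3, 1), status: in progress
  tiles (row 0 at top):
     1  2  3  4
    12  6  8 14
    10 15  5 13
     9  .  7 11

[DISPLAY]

 SlidingPuzzle              ┃            
────────────────────────────┨            
┌────┬────┬────┬────┐       ┃            
│  1 │  2 │  3 │  4 │       ┃            
├────┼────┼────┼────┤       ┃            
│ 12 │  6 │  8 │ 14 │       ┃            
├────┼────┼────┼────┤       ┃            
│ 10 │ 15 │  5 │ 13 │       ┃            
├────┼────┼────┼────┤       ┃            
│  9 │    │  7 │ 11 │       ┃            
━━━━━━━━━━━━━━━━━━━━━━━━━━━━┛            
                                         
                                         
                                         


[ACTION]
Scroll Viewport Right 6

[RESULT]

ngPuzzle              ┃                  
──────────────────────┨                  
────┬────┬────┐       ┃                  
  2 │  3 │  4 │       ┃                  
────┼────┼────┤       ┃                  
  6 │  8 │ 14 │       ┃                  
────┼────┼────┤       ┃                  
 15 │  5 │ 13 │       ┃                  
────┼────┼────┤       ┃                  
    │  7 │ 11 │       ┃                  
━━━━━━━━━━━━━━━━━━━━━━┛                  
                                         
                                         
                                         


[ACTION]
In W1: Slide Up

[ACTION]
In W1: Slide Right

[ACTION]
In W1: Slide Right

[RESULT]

ngPuzzle              ┃                  
──────────────────────┨                  
────┬────┬────┐       ┃                  
  2 │  3 │  4 │       ┃                  
────┼────┼────┤       ┃                  
  6 │  8 │ 14 │       ┃                  
────┼────┼────┤       ┃                  
 15 │  5 │ 13 │       ┃                  
────┼────┼────┤       ┃                  
  9 │  7 │ 11 │       ┃                  
━━━━━━━━━━━━━━━━━━━━━━┛                  
                                         
                                         
                                         


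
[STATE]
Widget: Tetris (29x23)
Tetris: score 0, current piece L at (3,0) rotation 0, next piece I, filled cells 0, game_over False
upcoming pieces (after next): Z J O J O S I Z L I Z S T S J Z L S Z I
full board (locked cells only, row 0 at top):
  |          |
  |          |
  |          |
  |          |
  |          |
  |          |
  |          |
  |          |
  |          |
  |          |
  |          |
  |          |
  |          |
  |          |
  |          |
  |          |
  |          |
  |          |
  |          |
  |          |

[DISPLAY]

     ▒    │Next:             
   ▒▒▒    │████              
          │                  
          │                  
          │                  
          │                  
          │Score:            
          │0                 
          │                  
          │                  
          │                  
          │                  
          │                  
          │                  
          │                  
          │                  
          │                  
          │                  
          │                  
          │                  
          │                  
          │                  
          │                  


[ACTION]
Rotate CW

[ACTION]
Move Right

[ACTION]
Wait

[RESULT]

          │Next:             
    ▒     │████              
    ▒     │                  
    ▒▒    │                  
          │                  
          │                  
          │Score:            
          │0                 
          │                  
          │                  
          │                  
          │                  
          │                  
          │                  
          │                  
          │                  
          │                  
          │                  
          │                  
          │                  
          │                  
          │                  
          │                  


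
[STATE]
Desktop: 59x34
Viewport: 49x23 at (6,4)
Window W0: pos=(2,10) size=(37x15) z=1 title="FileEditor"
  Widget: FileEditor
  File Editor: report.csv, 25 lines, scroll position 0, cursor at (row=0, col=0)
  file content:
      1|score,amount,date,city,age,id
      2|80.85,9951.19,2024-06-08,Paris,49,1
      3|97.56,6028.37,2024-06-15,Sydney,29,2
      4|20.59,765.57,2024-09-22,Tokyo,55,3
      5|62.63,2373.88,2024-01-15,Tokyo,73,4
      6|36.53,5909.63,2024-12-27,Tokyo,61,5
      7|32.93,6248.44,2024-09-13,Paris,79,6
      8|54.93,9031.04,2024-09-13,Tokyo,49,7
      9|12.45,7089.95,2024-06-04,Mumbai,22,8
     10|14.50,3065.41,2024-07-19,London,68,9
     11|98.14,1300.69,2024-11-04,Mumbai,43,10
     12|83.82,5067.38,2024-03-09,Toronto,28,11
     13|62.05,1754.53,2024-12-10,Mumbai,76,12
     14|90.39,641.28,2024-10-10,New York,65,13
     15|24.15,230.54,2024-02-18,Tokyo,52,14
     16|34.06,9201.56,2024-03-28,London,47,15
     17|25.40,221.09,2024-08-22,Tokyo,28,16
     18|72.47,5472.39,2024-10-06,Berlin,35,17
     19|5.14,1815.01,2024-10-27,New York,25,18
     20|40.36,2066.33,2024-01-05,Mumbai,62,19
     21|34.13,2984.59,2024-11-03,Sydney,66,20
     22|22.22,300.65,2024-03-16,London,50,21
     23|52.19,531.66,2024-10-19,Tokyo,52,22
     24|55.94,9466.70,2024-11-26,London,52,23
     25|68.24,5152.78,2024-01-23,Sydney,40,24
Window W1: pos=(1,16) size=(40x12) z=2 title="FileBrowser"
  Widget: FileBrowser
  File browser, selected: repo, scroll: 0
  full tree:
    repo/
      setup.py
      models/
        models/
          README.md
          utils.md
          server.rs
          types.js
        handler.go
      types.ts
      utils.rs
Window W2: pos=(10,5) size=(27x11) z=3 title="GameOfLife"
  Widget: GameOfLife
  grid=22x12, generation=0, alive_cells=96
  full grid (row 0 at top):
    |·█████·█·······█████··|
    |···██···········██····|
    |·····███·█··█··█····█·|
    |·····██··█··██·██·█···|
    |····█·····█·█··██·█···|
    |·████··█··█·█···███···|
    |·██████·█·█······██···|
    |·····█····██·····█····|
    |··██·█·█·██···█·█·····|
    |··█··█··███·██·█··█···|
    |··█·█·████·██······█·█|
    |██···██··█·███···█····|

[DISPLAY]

                                                 
    ┏━━━━━━━━━━━━━━━━━━━━━━━━━┓                  
    ┃ GameOfLife              ┃                  
    ┠─────────────────────────┨                  
    ┃Gen: 0                   ┃                  
    ┃·····██··█··██·██·█···   ┃                  
━━━━┃····█·····█·█··██·█···   ┃━┓                
leEd┃·████··█··█·█···███···   ┃ ┃                
────┃·██████·█·█······██···   ┃─┨                
re,a┃·····█····██·····█····   ┃▲┃                
85,9┃··██·█·█·██···█·█·····   ┃█┃                
56,6┗━━━━━━━━━━━━━━━━━━━━━━━━━┛░┃                
━━━━━━━━━━━━━━━━━━━━━━━━━━━━━━━━━━┓              
eBrowser                          ┃              
──────────────────────────────────┨              
] repo/                           ┃              
setup.py                          ┃              
[+] models/                       ┃              
types.ts                          ┃              
utils.rs                          ┃              
                                  ┃              
                                  ┃              
                                  ┃              


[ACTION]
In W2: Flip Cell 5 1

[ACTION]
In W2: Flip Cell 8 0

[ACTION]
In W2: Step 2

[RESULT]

                                                 
    ┏━━━━━━━━━━━━━━━━━━━━━━━━━┓                  
    ┃ GameOfLife              ┃                  
    ┠─────────────────────────┨                  
    ┃Gen: 2                   ┃                  
    ┃·····██···█····█··██··   ┃                  
━━━━┃······█·····█·█···███·   ┃━┓                
leEd┃········█·█·······██··   ┃ ┃                
────┃·········███····███···   ┃─┨                
re,a┃·█·····██··████···█···   ┃▲┃                
85,9┃·████·█····█······█···   ┃█┃                
56,6┗━━━━━━━━━━━━━━━━━━━━━━━━━┛░┃                
━━━━━━━━━━━━━━━━━━━━━━━━━━━━━━━━━━┓              
eBrowser                          ┃              
──────────────────────────────────┨              
] repo/                           ┃              
setup.py                          ┃              
[+] models/                       ┃              
types.ts                          ┃              
utils.rs                          ┃              
                                  ┃              
                                  ┃              
                                  ┃              


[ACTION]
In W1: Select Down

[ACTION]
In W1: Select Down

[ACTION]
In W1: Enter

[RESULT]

                                                 
    ┏━━━━━━━━━━━━━━━━━━━━━━━━━┓                  
    ┃ GameOfLife              ┃                  
    ┠─────────────────────────┨                  
    ┃Gen: 2                   ┃                  
    ┃·····██···█····█··██··   ┃                  
━━━━┃······█·····█·█···███·   ┃━┓                
leEd┃········█·█·······██··   ┃ ┃                
────┃·········███····███···   ┃─┨                
re,a┃·█·····██··████···█···   ┃▲┃                
85,9┃·████·█····█······█···   ┃█┃                
56,6┗━━━━━━━━━━━━━━━━━━━━━━━━━┛░┃                
━━━━━━━━━━━━━━━━━━━━━━━━━━━━━━━━━━┓              
eBrowser                          ┃              
──────────────────────────────────┨              
] repo/                           ┃              
setup.py                          ┃              
[-] models/                       ┃              
  [+] models/                     ┃              
  handler.go                      ┃              
types.ts                          ┃              
utils.rs                          ┃              
                                  ┃              


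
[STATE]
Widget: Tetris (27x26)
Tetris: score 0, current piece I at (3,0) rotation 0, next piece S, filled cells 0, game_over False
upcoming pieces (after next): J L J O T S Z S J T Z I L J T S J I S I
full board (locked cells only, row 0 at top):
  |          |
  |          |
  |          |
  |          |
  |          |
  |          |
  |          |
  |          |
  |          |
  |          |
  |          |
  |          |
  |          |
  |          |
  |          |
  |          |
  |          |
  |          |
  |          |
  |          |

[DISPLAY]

   ████   │Next:           
          │ ░░             
          │░░              
          │                
          │                
          │                
          │Score:          
          │0               
          │                
          │                
          │                
          │                
          │                
          │                
          │                
          │                
          │                
          │                
          │                
          │                
          │                
          │                
          │                
          │                
          │                
          │                


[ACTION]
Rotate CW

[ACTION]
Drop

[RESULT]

          │Next:           
   █      │ ░░             
   █      │░░              
   █      │                
   █      │                
          │                
          │Score:          
          │0               
          │                
          │                
          │                
          │                
          │                
          │                
          │                
          │                
          │                
          │                
          │                
          │                
          │                
          │                
          │                
          │                
          │                
          │                


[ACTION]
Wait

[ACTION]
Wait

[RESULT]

          │Next:           
          │ ░░             
          │░░              
   █      │                
   █      │                
   █      │                
   █      │Score:          
          │0               
          │                
          │                
          │                
          │                
          │                
          │                
          │                
          │                
          │                
          │                
          │                
          │                
          │                
          │                
          │                
          │                
          │                
          │                


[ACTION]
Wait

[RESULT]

          │Next:           
          │ ░░             
          │░░              
          │                
   █      │                
   █      │                
   █      │Score:          
   █      │0               
          │                
          │                
          │                
          │                
          │                
          │                
          │                
          │                
          │                
          │                
          │                
          │                
          │                
          │                
          │                
          │                
          │                
          │                


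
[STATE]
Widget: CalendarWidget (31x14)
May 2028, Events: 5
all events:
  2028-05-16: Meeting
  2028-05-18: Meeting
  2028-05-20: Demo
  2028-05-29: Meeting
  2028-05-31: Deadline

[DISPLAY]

            May 2028           
Mo Tu We Th Fr Sa Su           
 1  2  3  4  5  6  7           
 8  9 10 11 12 13 14           
15 16* 17 18* 19 20* 21        
22 23 24 25 26 27 28           
29* 30 31*                     
                               
                               
                               
                               
                               
                               
                               


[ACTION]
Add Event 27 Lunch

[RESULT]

            May 2028           
Mo Tu We Th Fr Sa Su           
 1  2  3  4  5  6  7           
 8  9 10 11 12 13 14           
15 16* 17 18* 19 20* 21        
22 23 24 25 26 27* 28          
29* 30 31*                     
                               
                               
                               
                               
                               
                               
                               


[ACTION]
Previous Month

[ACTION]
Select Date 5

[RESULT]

           April 2028          
Mo Tu We Th Fr Sa Su           
                1  2           
 3  4 [ 5]  6  7  8  9         
10 11 12 13 14 15 16           
17 18 19 20 21 22 23           
24 25 26 27 28 29 30           
                               
                               
                               
                               
                               
                               
                               


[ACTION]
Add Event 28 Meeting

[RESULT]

           April 2028          
Mo Tu We Th Fr Sa Su           
                1  2           
 3  4 [ 5]  6  7  8  9         
10 11 12 13 14 15 16           
17 18 19 20 21 22 23           
24 25 26 27 28* 29 30          
                               
                               
                               
                               
                               
                               
                               


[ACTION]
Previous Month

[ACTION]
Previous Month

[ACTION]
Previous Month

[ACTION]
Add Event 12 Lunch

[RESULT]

          January 2028         
Mo Tu We Th Fr Sa Su           
                1  2           
 3  4  5  6  7  8  9           
10 11 12* 13 14 15 16          
17 18 19 20 21 22 23           
24 25 26 27 28 29 30           
31                             
                               
                               
                               
                               
                               
                               


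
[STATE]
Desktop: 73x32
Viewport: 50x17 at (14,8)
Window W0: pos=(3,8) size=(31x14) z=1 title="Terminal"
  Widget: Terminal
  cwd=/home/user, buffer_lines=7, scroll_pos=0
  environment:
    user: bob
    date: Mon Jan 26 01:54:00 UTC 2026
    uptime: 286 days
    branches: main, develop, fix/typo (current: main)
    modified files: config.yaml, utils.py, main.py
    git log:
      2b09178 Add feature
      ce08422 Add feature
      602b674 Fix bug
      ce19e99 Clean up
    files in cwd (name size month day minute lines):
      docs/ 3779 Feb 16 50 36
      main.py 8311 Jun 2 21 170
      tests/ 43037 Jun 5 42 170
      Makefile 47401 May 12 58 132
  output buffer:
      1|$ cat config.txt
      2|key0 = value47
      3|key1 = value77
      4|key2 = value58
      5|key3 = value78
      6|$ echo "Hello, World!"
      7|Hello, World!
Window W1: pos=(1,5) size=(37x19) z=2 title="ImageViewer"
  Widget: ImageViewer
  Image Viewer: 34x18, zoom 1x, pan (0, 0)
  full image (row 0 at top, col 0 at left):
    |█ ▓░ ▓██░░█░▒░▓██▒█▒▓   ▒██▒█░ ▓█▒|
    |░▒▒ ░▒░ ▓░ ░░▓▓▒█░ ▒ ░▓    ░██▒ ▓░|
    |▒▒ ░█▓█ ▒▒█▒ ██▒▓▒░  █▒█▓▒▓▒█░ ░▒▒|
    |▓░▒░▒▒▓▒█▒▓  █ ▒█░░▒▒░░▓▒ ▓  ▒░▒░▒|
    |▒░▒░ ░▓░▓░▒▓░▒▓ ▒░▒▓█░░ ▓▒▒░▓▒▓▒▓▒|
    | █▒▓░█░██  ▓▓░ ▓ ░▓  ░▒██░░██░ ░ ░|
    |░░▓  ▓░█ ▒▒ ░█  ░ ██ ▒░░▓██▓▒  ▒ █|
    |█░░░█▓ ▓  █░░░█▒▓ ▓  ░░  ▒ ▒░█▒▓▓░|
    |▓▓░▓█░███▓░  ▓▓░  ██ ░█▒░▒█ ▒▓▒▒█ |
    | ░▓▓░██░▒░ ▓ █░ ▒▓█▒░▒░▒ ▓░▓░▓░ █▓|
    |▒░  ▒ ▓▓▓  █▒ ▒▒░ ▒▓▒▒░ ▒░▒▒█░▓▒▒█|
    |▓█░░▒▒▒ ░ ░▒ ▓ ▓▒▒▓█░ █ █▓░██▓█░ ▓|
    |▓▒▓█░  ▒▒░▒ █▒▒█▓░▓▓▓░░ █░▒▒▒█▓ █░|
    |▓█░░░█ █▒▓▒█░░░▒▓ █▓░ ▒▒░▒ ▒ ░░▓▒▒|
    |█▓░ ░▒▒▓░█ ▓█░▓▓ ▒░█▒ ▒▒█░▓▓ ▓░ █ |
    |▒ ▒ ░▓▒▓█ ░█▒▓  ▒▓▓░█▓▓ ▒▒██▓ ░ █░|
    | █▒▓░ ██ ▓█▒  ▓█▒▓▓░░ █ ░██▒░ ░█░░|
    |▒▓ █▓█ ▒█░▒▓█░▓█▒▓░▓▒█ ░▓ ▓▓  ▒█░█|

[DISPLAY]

▒░▓██▒█▒▓   ▒██▒█░ ▓█▒ ┃                          
░▓▓▒█░ ▒ ░▓    ░██▒ ▓░ ┃                          
 ██▒▓▒░  █▒█▓▒▓▒█░ ░▒▒ ┃                          
 █ ▒█░░▒▒░░▓▒ ▓  ▒░▒░▒ ┃                          
░▒▓ ▒░▒▓█░░ ▓▒▒░▓▒▓▒▓▒ ┃                          
▓░ ▓ ░▓  ░▒██░░██░ ░ ░ ┃                          
░█  ░ ██ ▒░░▓██▓▒  ▒ █ ┃                          
░░█▒▓ ▓  ░░  ▒ ▒░█▒▓▓░ ┃                          
 ▓▓░  ██ ░█▒░▒█ ▒▓▒▒█  ┃                          
 █░ ▒▓█▒░▒░▒ ▓░▓░▓░ █▓ ┃                          
▒ ▒▒░ ▒▓▒▒░ ▒░▒▒█░▓▒▒█ ┃                          
 ▓ ▓▒▒▓█░ █ █▓░██▓█░ ▓ ┃                          
█▒▒█▓░▓▓▓░░ █░▒▒▒█▓ █░ ┃                          
░░░▒▓ █▓░ ▒▒░▒ ▒ ░░▓▒▒ ┃                          
█░▓▓ ▒░█▒ ▒▒█░▓▓ ▓░ █  ┃                          
━━━━━━━━━━━━━━━━━━━━━━━┛                          
                                                  


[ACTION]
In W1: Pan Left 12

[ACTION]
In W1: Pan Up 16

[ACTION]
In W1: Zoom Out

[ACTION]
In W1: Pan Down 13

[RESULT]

░░░▒▓ █▓░ ▒▒░▒ ▒ ░░▓▒▒ ┃                          
█░▓▓ ▒░█▒ ▒▒█░▓▓ ▓░ █  ┃                          
▒▓  ▒▓▓░█▓▓ ▒▒██▓ ░ █░ ┃                          
  ▓█▒▓▓░░ █ ░██▒░ ░█░░ ┃                          
█░▓█▒▓░▓▒█ ░▓ ▓▓  ▒█░█ ┃                          
                       ┃                          
                       ┃                          
                       ┃                          
                       ┃                          
                       ┃                          
                       ┃                          
                       ┃                          
                       ┃                          
                       ┃                          
                       ┃                          
━━━━━━━━━━━━━━━━━━━━━━━┛                          
                                                  


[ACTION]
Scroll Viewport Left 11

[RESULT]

█░░░█ █▒▓▒█░░░▒▓ █▓░ ▒▒░▒ ▒ ░░▓▒▒ ┃               
▓░ ░▒▒▓░█ ▓█░▓▓ ▒░█▒ ▒▒█░▓▓ ▓░ █  ┃               
 ▒ ░▓▒▓█ ░█▒▓  ▒▓▓░█▓▓ ▒▒██▓ ░ █░ ┃               
█▒▓░ ██ ▓█▒  ▓█▒▓▓░░ █ ░██▒░ ░█░░ ┃               
▓ █▓█ ▒█░▒▓█░▓█▒▓░▓▒█ ░▓ ▓▓  ▒█░█ ┃               
                                  ┃               
                                  ┃               
                                  ┃               
                                  ┃               
                                  ┃               
                                  ┃               
                                  ┃               
                                  ┃               
                                  ┃               
                                  ┃               
━━━━━━━━━━━━━━━━━━━━━━━━━━━━━━━━━━┛               
                                                  


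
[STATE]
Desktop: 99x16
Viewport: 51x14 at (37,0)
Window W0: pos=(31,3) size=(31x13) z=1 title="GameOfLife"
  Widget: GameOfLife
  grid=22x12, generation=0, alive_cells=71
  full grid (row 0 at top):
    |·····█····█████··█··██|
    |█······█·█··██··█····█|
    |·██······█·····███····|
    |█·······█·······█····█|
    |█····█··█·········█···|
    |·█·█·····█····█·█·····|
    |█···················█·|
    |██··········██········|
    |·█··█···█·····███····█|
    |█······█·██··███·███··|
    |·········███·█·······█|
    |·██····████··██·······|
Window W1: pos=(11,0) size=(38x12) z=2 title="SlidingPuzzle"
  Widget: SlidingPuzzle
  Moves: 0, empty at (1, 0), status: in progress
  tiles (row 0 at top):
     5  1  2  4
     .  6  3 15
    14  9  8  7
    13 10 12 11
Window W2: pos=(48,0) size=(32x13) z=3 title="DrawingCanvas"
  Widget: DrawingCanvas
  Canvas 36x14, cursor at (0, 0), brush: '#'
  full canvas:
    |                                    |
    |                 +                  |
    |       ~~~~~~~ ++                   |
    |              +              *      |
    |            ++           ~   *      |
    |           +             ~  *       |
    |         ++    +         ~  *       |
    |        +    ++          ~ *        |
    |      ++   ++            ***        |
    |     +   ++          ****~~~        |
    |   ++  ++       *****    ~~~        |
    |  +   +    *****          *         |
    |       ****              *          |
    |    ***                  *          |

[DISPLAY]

━━━━━━━━━━━┏━━━━━━━━━━━━━━━━━━━━━━━━━━━━━━┓        
           ┃ DrawingCanvas                ┃        
───────────┠──────────────────────────────┨        
           ┃+                             ┃        
           ┃                 +            ┃        
           ┃       ~~~~~~~ ++             ┃        
           ┃              +              *┃        
           ┃            ++           ~   *┃        
           ┃           +             ~  * ┃        
           ┃         ++    +         ~  * ┃        
           ┃        +    ++          ~ *  ┃        
━━━━━━━━━━━┃      ++   ++            ***  ┃        
·······██··┗━━━━━━━━━━━━━━━━━━━━━━━━━━━━━━┛        
···█·····███····█       ┃                          


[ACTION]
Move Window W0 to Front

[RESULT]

━━━━━━━━━━━┏━━━━━━━━━━━━━━━━━━━━━━━━━━━━━━┓        
           ┃ DrawingCanvas                ┃        
───────────┠──────────────────────────────┨        
━━━━━━━━━━━━━━━━━━━━━━━━┓                 ┃        
OfLife                  ┃    +            ┃        
────────────────────────┨~ ++             ┃        
0                       ┃ +              *┃        
····█·····███····       ┃+           ~   *┃        
···█·······█····█       ┃            ~  * ┃        
█··█·········█···       ┃  +         ~  * ┃        
····█····█·█·····       ┃++          ~ *  ┃        
···············█·       ┃            ***  ┃        
·······██········       ┃━━━━━━━━━━━━━━━━━┛        
···█·····███····█       ┃                          


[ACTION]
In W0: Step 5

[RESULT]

━━━━━━━━━━━┏━━━━━━━━━━━━━━━━━━━━━━━━━━━━━━┓        
           ┃ DrawingCanvas                ┃        
───────────┠──────────────────────────────┨        
━━━━━━━━━━━━━━━━━━━━━━━━┓                 ┃        
OfLife                  ┃    +            ┃        
────────────────────────┨~ ++             ┃        
5                       ┃ +              *┃        
···█·····██······       ┃+           ~   *┃        
····██··██·······       ┃            ~  * ┃        
········██·······       ┃  +         ~  * ┃        
·······█···██····       ┃++          ~ *  ┃        
·······█···█·█···       ┃            ***  ┃        
···········█·█···       ┃━━━━━━━━━━━━━━━━━┛        
·······███·█·█···       ┃                          


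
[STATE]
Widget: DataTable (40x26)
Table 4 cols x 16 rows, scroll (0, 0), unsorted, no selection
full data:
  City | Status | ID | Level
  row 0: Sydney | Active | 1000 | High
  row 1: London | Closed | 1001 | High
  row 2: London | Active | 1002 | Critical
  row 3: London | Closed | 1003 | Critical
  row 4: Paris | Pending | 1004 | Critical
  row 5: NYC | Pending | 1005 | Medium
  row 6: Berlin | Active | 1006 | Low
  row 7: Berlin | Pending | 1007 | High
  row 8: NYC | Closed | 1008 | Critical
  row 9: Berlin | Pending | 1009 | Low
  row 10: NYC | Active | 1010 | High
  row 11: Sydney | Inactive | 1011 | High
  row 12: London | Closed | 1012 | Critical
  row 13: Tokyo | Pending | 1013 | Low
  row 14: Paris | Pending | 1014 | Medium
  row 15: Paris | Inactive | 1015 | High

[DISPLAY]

City  │Status  │ID  │Level              
──────┼────────┼────┼────────           
Sydney│Active  │1000│High               
London│Closed  │1001│High               
London│Active  │1002│Critical           
London│Closed  │1003│Critical           
Paris │Pending │1004│Critical           
NYC   │Pending │1005│Medium             
Berlin│Active  │1006│Low                
Berlin│Pending │1007│High               
NYC   │Closed  │1008│Critical           
Berlin│Pending │1009│Low                
NYC   │Active  │1010│High               
Sydney│Inactive│1011│High               
London│Closed  │1012│Critical           
Tokyo │Pending │1013│Low                
Paris │Pending │1014│Medium             
Paris │Inactive│1015│High               
                                        
                                        
                                        
                                        
                                        
                                        
                                        
                                        


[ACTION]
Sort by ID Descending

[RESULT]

City  │Status  │ID ▼│Level              
──────┼────────┼────┼────────           
Paris │Inactive│1015│High               
Paris │Pending │1014│Medium             
Tokyo │Pending │1013│Low                
London│Closed  │1012│Critical           
Sydney│Inactive│1011│High               
NYC   │Active  │1010│High               
Berlin│Pending │1009│Low                
NYC   │Closed  │1008│Critical           
Berlin│Pending │1007│High               
Berlin│Active  │1006│Low                
NYC   │Pending │1005│Medium             
Paris │Pending │1004│Critical           
London│Closed  │1003│Critical           
London│Active  │1002│Critical           
London│Closed  │1001│High               
Sydney│Active  │1000│High               
                                        
                                        
                                        
                                        
                                        
                                        
                                        
                                        


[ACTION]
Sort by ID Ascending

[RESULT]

City  │Status  │ID ▲│Level              
──────┼────────┼────┼────────           
Sydney│Active  │1000│High               
London│Closed  │1001│High               
London│Active  │1002│Critical           
London│Closed  │1003│Critical           
Paris │Pending │1004│Critical           
NYC   │Pending │1005│Medium             
Berlin│Active  │1006│Low                
Berlin│Pending │1007│High               
NYC   │Closed  │1008│Critical           
Berlin│Pending │1009│Low                
NYC   │Active  │1010│High               
Sydney│Inactive│1011│High               
London│Closed  │1012│Critical           
Tokyo │Pending │1013│Low                
Paris │Pending │1014│Medium             
Paris │Inactive│1015│High               
                                        
                                        
                                        
                                        
                                        
                                        
                                        
                                        


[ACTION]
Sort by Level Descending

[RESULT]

City  │Status  │ID  │Level  ▼           
──────┼────────┼────┼────────           
NYC   │Pending │1005│Medium             
Paris │Pending │1014│Medium             
Berlin│Active  │1006│Low                
Berlin│Pending │1009│Low                
Tokyo │Pending │1013│Low                
Sydney│Active  │1000│High               
London│Closed  │1001│High               
Berlin│Pending │1007│High               
NYC   │Active  │1010│High               
Sydney│Inactive│1011│High               
Paris │Inactive│1015│High               
London│Active  │1002│Critical           
London│Closed  │1003│Critical           
Paris │Pending │1004│Critical           
NYC   │Closed  │1008│Critical           
London│Closed  │1012│Critical           
                                        
                                        
                                        
                                        
                                        
                                        
                                        
                                        


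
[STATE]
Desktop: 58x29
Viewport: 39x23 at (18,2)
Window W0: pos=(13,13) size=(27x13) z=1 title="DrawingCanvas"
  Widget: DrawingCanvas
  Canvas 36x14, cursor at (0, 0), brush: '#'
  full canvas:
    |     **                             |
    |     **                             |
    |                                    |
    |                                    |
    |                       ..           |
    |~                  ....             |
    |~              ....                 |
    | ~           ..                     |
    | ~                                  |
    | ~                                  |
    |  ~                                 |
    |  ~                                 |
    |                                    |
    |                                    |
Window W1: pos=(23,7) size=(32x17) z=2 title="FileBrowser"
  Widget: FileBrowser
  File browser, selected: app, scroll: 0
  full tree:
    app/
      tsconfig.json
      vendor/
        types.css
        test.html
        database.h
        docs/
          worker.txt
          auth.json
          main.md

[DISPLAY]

                                       
                                       
                                       
                                       
                                       
     ┏━━━━━━━━━━━━━━━━━━━━━━━━━━━━━━┓  
     ┃ FileBrowser                  ┃  
     ┠──────────────────────────────┨  
     ┃> [-] app/                    ┃  
     ┃    tsconfig.json             ┃  
     ┃    [+] vendor/               ┃  
━━━━━┃                              ┃  
wingC┃                              ┃  
─────┃                              ┃  
 **  ┃                              ┃  
 **  ┃                              ┃  
     ┃                              ┃  
     ┃                              ┃  
     ┃                              ┃  
     ┃                              ┃  
     ┃                              ┃  
     ┗━━━━━━━━━━━━━━━━━━━━━━━━━━━━━━┛  
                     ┃                 


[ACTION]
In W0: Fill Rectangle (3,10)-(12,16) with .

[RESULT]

                                       
                                       
                                       
                                       
                                       
     ┏━━━━━━━━━━━━━━━━━━━━━━━━━━━━━━┓  
     ┃ FileBrowser                  ┃  
     ┠──────────────────────────────┨  
     ┃> [-] app/                    ┃  
     ┃    tsconfig.json             ┃  
     ┃    [+] vendor/               ┃  
━━━━━┃                              ┃  
wingC┃                              ┃  
─────┃                              ┃  
 **  ┃                              ┃  
 **  ┃                              ┃  
     ┃                              ┃  
     ┃                              ┃  
     ┃                              ┃  
     ┃                              ┃  
     ┃                              ┃  
     ┗━━━━━━━━━━━━━━━━━━━━━━━━━━━━━━┛  
      .......        ┃                 


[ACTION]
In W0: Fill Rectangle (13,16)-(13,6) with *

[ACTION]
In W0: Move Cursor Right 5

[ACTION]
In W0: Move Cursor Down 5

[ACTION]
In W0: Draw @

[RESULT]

                                       
                                       
                                       
                                       
                                       
     ┏━━━━━━━━━━━━━━━━━━━━━━━━━━━━━━┓  
     ┃ FileBrowser                  ┃  
     ┠──────────────────────────────┨  
     ┃> [-] app/                    ┃  
     ┃    tsconfig.json             ┃  
     ┃    [+] vendor/               ┃  
━━━━━┃                              ┃  
wingC┃                              ┃  
─────┃                              ┃  
 **  ┃                              ┃  
 **  ┃                              ┃  
     ┃                              ┃  
     ┃                              ┃  
     ┃                              ┃  
 @   ┃                              ┃  
     ┃                              ┃  
     ┗━━━━━━━━━━━━━━━━━━━━━━━━━━━━━━┛  
      .......        ┃                 
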